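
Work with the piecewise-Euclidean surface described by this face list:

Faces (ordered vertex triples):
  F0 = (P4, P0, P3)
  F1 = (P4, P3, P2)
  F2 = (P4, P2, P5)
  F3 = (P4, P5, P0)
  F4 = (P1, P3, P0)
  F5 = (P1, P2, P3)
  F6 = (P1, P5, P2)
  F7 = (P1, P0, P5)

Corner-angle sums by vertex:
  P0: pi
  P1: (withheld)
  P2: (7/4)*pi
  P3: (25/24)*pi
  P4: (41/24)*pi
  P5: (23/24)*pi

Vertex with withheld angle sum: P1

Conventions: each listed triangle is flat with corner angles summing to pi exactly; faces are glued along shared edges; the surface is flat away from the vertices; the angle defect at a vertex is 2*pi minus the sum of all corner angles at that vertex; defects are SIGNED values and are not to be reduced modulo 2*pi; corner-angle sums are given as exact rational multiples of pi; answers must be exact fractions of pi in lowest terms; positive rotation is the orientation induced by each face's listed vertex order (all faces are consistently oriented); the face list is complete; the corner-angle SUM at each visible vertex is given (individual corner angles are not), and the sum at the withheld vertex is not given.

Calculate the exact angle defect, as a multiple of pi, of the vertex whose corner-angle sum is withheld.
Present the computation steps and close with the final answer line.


V = 6, E = 12, F = 8; chi = V - E + F = 2
Gauss-Bonnet: total defect = 2*pi*chi = 4*pi; visible defects sum to (85/24)*pi

Answer: defect(P1) = (11/24)*pi


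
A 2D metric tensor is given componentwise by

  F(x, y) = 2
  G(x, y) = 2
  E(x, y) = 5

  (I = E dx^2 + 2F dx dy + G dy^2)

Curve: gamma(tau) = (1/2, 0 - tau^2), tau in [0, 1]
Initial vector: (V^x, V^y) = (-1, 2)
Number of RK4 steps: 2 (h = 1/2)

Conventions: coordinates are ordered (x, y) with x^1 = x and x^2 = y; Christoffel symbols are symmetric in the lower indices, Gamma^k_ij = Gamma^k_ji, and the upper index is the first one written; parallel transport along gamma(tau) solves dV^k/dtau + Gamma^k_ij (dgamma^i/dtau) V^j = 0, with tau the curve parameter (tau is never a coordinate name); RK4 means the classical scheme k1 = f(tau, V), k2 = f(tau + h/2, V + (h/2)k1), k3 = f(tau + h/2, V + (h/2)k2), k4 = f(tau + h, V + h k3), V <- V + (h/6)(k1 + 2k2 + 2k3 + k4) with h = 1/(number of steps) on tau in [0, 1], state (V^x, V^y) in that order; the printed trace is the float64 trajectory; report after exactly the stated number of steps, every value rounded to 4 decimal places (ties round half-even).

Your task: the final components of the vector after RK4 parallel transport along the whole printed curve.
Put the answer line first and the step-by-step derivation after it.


Answer: V^x = -1.0000, V^y = 2.0000

gamma'(tau) = (0, -2*tau); f(tau, V)^k = -Gamma^k_ij(gamma(tau)) gamma'^i(tau) V^j; h = 1/2; intermediate values shown to 6 dp
curve data and Christoffel symbols at the stage parameters:
  tau = 0.000000: gamma = (0.500000, 0.000000), gamma' = (0.000000, 0.000000); Gamma_xxx = 0.000000, Gamma_xxy = 0.000000, Gamma_xyy = 0.000000, Gamma_yxx = 0.000000, Gamma_yxy = 0.000000, Gamma_yyy = 0.000000
  tau = 0.250000: gamma = (0.500000, -0.062500), gamma' = (0.000000, -0.500000); Gamma_xxx = 0.000000, Gamma_xxy = 0.000000, Gamma_xyy = 0.000000, Gamma_yxx = 0.000000, Gamma_yxy = 0.000000, Gamma_yyy = 0.000000
  tau = 0.500000: gamma = (0.500000, -0.250000), gamma' = (0.000000, -1.000000); Gamma_xxx = 0.000000, Gamma_xxy = 0.000000, Gamma_xyy = 0.000000, Gamma_yxx = 0.000000, Gamma_yxy = 0.000000, Gamma_yyy = 0.000000
  tau = 0.750000: gamma = (0.500000, -0.562500), gamma' = (0.000000, -1.500000); Gamma_xxx = 0.000000, Gamma_xxy = 0.000000, Gamma_xyy = 0.000000, Gamma_yxx = 0.000000, Gamma_yxy = 0.000000, Gamma_yyy = 0.000000
  tau = 1.000000: gamma = (0.500000, -1.000000), gamma' = (0.000000, -2.000000); Gamma_xxx = 0.000000, Gamma_xxy = 0.000000, Gamma_xyy = 0.000000, Gamma_yxx = 0.000000, Gamma_yxy = 0.000000, Gamma_yyy = 0.000000
step 0: V^x = -1.0000, V^y = 2.0000
step 1: k1 = (0.000000, 0.000000), k2 = (0.000000, 0.000000), k3 = (0.000000, 0.000000), k4 = (0.000000, 0.000000); V <- V + (h/6)(k1 + 2k2 + 2k3 + k4): V^x = -1.0000, V^y = 2.0000
step 2: k1 = (0.000000, 0.000000), k2 = (0.000000, 0.000000), k3 = (0.000000, 0.000000), k4 = (0.000000, 0.000000); V <- V + (h/6)(k1 + 2k2 + 2k3 + k4): V^x = -1.0000, V^y = 2.0000


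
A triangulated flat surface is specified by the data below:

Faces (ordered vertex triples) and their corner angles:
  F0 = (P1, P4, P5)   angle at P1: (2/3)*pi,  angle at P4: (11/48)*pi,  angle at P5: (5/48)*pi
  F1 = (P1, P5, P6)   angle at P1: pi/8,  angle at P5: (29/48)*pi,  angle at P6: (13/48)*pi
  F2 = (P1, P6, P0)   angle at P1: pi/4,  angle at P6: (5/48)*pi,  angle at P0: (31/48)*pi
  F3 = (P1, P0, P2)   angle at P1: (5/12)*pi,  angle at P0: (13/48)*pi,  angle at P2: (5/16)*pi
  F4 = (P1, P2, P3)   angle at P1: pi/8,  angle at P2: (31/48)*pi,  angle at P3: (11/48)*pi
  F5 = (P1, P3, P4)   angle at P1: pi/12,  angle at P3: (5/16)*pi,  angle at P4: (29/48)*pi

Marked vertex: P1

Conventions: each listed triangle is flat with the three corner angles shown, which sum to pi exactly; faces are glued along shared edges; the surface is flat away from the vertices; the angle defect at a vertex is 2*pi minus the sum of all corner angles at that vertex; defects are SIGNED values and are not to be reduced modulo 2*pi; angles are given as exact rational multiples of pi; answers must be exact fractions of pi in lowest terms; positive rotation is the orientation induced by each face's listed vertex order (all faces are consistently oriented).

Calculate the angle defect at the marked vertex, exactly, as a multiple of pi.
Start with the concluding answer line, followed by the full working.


Answer: defect(P1) = pi/3

Sum of corner angles at P1: (5/3)*pi
defect = 2*pi - (5/3)*pi


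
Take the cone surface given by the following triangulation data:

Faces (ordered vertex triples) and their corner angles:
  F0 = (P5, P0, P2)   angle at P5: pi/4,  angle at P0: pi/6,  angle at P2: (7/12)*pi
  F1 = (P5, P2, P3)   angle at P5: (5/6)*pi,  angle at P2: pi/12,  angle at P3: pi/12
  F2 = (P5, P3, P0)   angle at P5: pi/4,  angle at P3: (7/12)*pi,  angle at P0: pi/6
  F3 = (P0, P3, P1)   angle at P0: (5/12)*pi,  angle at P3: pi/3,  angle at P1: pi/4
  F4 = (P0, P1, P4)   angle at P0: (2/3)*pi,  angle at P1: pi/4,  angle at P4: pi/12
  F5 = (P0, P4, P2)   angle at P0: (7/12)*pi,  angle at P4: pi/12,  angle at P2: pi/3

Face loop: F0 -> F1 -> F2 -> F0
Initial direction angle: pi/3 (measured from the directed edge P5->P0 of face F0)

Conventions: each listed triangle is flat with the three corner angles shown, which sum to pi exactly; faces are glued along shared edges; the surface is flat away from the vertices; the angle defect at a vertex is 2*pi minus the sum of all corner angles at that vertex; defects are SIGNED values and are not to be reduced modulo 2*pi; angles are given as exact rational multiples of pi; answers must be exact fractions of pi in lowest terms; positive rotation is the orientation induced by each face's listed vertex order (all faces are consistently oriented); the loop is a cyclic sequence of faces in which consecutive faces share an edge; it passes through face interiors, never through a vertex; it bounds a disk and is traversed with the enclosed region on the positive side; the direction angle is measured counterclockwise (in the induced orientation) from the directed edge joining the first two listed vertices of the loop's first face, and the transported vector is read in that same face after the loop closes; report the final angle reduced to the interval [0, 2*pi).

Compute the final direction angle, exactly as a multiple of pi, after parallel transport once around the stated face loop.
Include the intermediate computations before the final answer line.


enclosed vertex P5: corner angles sum to (4/3)*pi, defect = 2*pi - (4/3)*pi = (2/3)*pi
by Gauss-Bonnet the loop rotates the vector by the enclosed defect sum (positive orientation, mod 2*pi)
final angle = pi/3 + (2/3)*pi = pi (mod 2*pi)

Answer: final direction angle = pi


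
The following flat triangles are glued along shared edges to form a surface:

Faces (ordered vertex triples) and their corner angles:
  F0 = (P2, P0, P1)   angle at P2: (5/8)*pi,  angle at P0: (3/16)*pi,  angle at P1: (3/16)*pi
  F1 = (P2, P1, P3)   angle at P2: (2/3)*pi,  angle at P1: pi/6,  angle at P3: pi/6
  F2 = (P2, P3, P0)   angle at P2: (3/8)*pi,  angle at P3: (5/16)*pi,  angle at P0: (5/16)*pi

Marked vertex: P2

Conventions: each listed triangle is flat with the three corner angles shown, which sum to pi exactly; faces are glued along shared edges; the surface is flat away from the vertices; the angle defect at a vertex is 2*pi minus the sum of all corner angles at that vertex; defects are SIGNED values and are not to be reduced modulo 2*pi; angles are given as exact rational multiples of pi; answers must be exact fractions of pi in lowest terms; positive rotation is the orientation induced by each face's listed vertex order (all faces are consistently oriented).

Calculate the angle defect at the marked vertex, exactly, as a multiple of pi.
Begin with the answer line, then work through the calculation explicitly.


Answer: defect(P2) = pi/3

Sum of corner angles at P2: (5/3)*pi
defect = 2*pi - (5/3)*pi


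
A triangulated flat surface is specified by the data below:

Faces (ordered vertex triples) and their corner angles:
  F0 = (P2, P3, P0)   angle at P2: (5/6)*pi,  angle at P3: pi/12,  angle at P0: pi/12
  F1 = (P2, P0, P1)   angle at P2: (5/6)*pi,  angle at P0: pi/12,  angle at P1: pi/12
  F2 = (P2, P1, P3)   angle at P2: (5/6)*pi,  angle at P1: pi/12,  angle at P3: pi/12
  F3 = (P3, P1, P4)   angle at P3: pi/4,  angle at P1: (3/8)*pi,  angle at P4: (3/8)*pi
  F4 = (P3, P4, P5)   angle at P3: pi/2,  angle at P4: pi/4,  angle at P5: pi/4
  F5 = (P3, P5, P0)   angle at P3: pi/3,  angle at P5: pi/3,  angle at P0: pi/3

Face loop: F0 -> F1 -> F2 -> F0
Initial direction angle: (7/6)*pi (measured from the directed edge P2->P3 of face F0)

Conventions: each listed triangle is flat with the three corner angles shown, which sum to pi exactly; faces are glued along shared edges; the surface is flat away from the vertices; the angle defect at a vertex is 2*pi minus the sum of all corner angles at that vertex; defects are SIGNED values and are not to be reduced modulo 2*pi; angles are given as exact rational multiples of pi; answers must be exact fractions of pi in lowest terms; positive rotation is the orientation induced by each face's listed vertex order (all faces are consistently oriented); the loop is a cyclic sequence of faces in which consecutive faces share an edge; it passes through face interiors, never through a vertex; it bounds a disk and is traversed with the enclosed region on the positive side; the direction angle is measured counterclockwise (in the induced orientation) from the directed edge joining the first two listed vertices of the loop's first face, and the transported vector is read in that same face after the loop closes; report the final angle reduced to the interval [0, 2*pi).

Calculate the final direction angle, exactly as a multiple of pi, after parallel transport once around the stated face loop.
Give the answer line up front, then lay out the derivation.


Answer: final direction angle = (2/3)*pi

enclosed vertex P2: corner angles sum to (5/2)*pi, defect = 2*pi - (5/2)*pi = -pi/2
summing the enclosed defects onto the initial angle, mod 2*pi in the induced orientation:
final angle = (7/6)*pi - pi/2 = (2/3)*pi (mod 2*pi)


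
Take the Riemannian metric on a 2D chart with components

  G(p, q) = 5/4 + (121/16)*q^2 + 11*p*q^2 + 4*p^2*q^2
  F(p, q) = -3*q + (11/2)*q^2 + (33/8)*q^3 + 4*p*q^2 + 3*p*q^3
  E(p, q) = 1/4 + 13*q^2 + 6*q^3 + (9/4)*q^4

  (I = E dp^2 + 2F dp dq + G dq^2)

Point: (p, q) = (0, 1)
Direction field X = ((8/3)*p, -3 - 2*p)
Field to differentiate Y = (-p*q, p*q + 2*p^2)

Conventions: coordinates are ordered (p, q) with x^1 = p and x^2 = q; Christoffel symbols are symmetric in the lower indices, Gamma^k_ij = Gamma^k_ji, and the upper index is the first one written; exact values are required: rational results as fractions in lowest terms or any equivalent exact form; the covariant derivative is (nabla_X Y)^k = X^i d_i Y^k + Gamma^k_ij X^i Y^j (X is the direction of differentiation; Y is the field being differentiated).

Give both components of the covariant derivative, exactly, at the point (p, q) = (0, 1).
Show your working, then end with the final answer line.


E = 43/2, F = 53/8, G = 141/16 at the point
E_p = 0, E_q = 53, F_p = 7, F_q = 163/8, G_p = 11, G_q = 121/8
EG - F^2 = 9317/64;  g^inv = (64/9317) * [[141/16, -53/8], [-53/8, 43/2]]
first-kind symbols [ij,l] = (1/2)(d_i g_jl + d_j g_il - d_l g_ij): [pp,p] = E_p/2 = 0, [pp,q] = F_p - E_q/2 = -39/2, [pq,p] = E_q/2 = 53/2, [pq,q] = G_p/2 = 11/2, [qq,p] = F_q - G_p/2 = 119/8, [qq,q] = G_q/2 = 121/16
Gamma^p_ij = (G*[ij,p] - F*[ij,q])/(EG - F^2), Gamma^q_ij = (E*[ij,q] - F*[ij,p])/(EG - F^2)
Gamma_ppp = 8268/9317, Gamma_ppq = 1802/1331, Gamma_pqq = 5183/9317, Gamma_qpp = -26832/9317, Gamma_qpq = -524/1331, Gamma_qqq = 4099/9317
X = (0, -3), Y = (0, 0) at the point

Answer: (nabla_X Y)^p = 0, (nabla_X Y)^q = 0


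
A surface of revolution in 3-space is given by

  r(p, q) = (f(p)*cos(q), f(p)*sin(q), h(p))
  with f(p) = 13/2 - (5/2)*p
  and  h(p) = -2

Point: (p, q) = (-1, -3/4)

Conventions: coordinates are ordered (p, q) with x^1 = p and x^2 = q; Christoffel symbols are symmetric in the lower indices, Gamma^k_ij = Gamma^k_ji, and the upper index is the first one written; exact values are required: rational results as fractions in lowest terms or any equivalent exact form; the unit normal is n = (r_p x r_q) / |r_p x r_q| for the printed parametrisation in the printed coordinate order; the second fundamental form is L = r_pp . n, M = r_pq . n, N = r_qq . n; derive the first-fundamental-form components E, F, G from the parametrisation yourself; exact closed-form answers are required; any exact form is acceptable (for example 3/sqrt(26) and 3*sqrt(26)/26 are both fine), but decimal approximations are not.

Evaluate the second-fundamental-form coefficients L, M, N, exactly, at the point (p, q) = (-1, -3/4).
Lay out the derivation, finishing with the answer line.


f = 9, f' = -5/2, f'' = 0, h' = 0, h'' = 0
E = 25/4, F = 0, G = 81; answer radicand W^2 = 25/4
unnormalised second-form numerators: l = 0, m = 0, n = 0; L = l/sqrt(25/4), and similarly M = m/sqrt(W^2), N = n/sqrt(W^2)

Answer: L = 0, M = 0, N = 0


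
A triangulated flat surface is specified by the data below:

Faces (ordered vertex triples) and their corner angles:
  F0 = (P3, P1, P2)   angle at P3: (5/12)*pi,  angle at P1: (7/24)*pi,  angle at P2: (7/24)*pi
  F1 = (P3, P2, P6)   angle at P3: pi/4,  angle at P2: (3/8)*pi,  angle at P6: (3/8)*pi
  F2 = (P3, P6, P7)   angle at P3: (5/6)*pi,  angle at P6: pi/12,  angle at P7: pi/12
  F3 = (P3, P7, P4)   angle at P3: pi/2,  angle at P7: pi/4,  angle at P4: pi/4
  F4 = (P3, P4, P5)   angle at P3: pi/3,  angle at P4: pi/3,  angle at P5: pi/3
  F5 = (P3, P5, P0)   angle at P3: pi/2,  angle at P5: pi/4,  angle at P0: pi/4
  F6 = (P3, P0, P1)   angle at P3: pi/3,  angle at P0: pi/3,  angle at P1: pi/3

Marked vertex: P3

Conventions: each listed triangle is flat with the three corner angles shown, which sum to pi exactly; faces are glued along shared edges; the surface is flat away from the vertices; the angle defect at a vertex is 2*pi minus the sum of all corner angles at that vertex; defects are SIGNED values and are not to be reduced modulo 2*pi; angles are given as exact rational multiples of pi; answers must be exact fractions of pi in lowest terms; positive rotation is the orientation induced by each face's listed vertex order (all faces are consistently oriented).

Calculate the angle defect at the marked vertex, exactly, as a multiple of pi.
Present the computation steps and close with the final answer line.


Sum of corner angles at P3: (19/6)*pi
defect = 2*pi - (19/6)*pi

Answer: defect(P3) = (-7/6)*pi


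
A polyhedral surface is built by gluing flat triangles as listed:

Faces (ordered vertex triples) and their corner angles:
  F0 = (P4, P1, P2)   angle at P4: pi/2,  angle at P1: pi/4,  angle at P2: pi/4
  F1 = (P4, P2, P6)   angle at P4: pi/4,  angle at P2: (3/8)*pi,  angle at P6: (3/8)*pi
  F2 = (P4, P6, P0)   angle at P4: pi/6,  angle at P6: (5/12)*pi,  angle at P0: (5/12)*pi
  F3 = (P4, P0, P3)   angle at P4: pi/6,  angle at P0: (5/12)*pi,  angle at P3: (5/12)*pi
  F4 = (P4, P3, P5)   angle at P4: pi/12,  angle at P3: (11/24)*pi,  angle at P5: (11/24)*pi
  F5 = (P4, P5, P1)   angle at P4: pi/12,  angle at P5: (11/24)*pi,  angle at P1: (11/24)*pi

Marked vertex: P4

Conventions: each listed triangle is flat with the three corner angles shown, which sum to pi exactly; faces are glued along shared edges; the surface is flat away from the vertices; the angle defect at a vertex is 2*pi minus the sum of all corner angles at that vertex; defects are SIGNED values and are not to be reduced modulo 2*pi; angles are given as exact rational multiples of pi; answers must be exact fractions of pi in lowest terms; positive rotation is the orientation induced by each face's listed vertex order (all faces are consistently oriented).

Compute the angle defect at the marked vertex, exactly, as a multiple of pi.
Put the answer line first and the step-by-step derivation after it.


Answer: defect(P4) = (3/4)*pi

Sum of corner angles at P4: (5/4)*pi
defect = 2*pi - (5/4)*pi


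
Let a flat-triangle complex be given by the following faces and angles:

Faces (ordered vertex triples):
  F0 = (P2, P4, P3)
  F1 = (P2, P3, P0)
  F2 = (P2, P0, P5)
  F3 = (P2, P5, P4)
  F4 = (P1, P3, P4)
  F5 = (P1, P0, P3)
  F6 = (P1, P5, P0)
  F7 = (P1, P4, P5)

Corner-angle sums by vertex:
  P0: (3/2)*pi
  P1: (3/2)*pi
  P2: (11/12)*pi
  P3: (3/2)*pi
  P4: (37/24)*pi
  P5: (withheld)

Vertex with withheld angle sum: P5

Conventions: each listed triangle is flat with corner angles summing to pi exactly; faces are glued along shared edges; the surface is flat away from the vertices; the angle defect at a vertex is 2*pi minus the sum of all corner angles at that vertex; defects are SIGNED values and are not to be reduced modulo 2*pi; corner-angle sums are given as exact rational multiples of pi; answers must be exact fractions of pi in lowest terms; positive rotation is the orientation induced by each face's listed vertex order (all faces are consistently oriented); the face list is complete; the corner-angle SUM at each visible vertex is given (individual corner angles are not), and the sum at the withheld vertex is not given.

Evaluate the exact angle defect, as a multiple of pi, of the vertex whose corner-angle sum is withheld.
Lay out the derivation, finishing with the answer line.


V = 6, E = 12, F = 8; chi = V - E + F = 2
Gauss-Bonnet: total defect = 2*pi*chi = 4*pi; visible defects sum to (73/24)*pi

Answer: defect(P5) = (23/24)*pi


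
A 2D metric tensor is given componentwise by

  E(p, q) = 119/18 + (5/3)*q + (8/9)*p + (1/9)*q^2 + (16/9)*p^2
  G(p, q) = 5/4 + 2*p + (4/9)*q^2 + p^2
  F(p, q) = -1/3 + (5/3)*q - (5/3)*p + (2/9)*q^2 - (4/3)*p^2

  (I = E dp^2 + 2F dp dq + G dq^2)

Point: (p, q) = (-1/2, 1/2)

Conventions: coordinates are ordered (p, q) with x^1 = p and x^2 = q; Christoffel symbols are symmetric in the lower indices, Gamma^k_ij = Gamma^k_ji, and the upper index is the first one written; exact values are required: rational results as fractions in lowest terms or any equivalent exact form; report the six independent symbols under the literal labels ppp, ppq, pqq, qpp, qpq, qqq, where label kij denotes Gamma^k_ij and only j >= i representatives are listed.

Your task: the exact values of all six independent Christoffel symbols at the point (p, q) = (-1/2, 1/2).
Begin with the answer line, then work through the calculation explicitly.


Answer: Gamma_ppp = 660/2237, Gamma_ppq = 10/2237, Gamma_pqq = 398/2237, Gamma_qpp = -5614/2237, Gamma_qpq = 1813/2237, Gamma_qqq = 126/2237

E = 269/36, F = 19/18, G = 11/18 at the point
E_p = -8/9, E_q = 16/9, F_p = -1/3, F_q = 17/9, G_p = 1, G_q = 4/9
EG - F^2 = 2237/648;  g^inv = (648/2237) * [[11/18, -19/18], [-19/18, 269/36]]
first-kind symbols [ij,l] = (1/2)(d_i g_jl + d_j g_il - d_l g_ij): [pp,p] = E_p/2 = -4/9, [pp,q] = F_p - E_q/2 = -11/9, [pq,p] = E_q/2 = 8/9, [pq,q] = G_p/2 = 1/2, [qq,p] = F_q - G_p/2 = 25/18, [qq,q] = G_q/2 = 2/9
Gamma^p_ij = (G*[ij,p] - F*[ij,q])/(EG - F^2), Gamma^q_ij = (E*[ij,q] - F*[ij,p])/(EG - F^2)


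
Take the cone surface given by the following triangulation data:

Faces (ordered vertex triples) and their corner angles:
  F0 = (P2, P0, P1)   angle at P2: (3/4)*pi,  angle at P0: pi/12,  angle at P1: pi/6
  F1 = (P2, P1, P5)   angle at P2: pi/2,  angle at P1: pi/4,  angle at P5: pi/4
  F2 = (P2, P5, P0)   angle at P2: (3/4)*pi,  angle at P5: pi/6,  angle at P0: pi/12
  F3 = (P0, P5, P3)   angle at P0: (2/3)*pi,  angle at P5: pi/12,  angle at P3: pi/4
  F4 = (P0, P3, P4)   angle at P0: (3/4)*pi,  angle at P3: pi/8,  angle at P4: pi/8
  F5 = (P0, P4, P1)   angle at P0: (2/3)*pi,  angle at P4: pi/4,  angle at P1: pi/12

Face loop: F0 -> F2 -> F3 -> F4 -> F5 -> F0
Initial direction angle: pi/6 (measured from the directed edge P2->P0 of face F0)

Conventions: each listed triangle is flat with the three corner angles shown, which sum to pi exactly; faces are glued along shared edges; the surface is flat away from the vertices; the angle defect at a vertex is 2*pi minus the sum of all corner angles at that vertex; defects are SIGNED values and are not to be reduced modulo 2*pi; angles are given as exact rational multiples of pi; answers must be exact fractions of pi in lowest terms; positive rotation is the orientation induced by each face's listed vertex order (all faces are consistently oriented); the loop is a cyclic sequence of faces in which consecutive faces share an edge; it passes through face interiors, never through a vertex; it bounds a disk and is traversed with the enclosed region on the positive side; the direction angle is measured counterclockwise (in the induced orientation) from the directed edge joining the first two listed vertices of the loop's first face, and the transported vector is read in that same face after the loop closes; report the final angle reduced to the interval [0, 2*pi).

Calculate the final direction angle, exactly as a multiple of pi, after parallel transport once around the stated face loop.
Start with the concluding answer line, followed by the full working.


Answer: final direction angle = (23/12)*pi

enclosed vertex P0: corner angles sum to (9/4)*pi, defect = 2*pi - (9/4)*pi = -pi/4
the final direction is the initial angle plus the enclosed defects, taken mod 2*pi in the induced orientation
final angle = pi/6 - pi/4 = (23/12)*pi (mod 2*pi)


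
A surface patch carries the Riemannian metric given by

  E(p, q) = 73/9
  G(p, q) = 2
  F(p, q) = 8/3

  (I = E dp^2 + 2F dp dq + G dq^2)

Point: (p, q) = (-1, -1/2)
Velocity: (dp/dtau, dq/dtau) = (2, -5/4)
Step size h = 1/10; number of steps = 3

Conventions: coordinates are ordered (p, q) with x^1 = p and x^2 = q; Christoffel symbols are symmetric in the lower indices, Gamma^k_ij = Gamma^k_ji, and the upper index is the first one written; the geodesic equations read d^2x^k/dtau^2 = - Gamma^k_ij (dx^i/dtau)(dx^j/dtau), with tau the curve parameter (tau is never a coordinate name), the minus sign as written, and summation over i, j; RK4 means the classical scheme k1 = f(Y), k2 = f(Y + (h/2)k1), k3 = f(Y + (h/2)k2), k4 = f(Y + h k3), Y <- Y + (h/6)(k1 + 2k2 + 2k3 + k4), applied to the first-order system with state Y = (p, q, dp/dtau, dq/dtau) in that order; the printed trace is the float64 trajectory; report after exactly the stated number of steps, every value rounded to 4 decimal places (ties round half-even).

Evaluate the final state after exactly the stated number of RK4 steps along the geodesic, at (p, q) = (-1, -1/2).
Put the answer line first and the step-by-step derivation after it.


Answer: p = -0.4000, q = -0.8750, dp/dtau = 2.0000, dq/dtau = -1.2500

f(Y) = (dp/dtau, dq/dtau, -Gamma^p_ij Y'^i Y'^j, -Gamma^q_ij Y'^i Y'^j) with the Gammas evaluated at the stage position; h = 0.100000; intermediate values shown to 6 dp
step 0: p = -1.0000, q = -0.5000, dp/dtau = 2.0000, dq/dtau = -1.2500
step 1:
  k1: at (p, q) = (-1.000000, -0.500000), (dp/dtau, dq/dtau) = (2.000000, -1.250000); Gamma_ppp = 0.000000, Gamma_ppq = 0.000000, Gamma_pqq = 0.000000, Gamma_qpp = 0.000000, Gamma_qpq = 0.000000, Gamma_qqq = 0.000000; k1 = (2.000000, -1.250000, 0.000000, 0.000000)
  k2: at (p, q) = (-0.900000, -0.562500), (dp/dtau, dq/dtau) = (2.000000, -1.250000); Gamma_ppp = 0.000000, Gamma_ppq = 0.000000, Gamma_pqq = 0.000000, Gamma_qpp = 0.000000, Gamma_qpq = 0.000000, Gamma_qqq = 0.000000; k2 = (2.000000, -1.250000, 0.000000, 0.000000)
  k3: at (p, q) = (-0.900000, -0.562500), (dp/dtau, dq/dtau) = (2.000000, -1.250000); Gamma_ppp = 0.000000, Gamma_ppq = 0.000000, Gamma_pqq = 0.000000, Gamma_qpp = 0.000000, Gamma_qpq = 0.000000, Gamma_qqq = 0.000000; k3 = (2.000000, -1.250000, 0.000000, 0.000000)
  k4: at (p, q) = (-0.800000, -0.625000), (dp/dtau, dq/dtau) = (2.000000, -1.250000); Gamma_ppp = 0.000000, Gamma_ppq = 0.000000, Gamma_pqq = 0.000000, Gamma_qpp = 0.000000, Gamma_qpq = 0.000000, Gamma_qqq = 0.000000; k4 = (2.000000, -1.250000, 0.000000, 0.000000)
  Y <- Y + (h/6)(k1 + 2k2 + 2k3 + k4): p = -0.8000, q = -0.6250, dp/dtau = 2.0000, dq/dtau = -1.2500
step 2:
  k1: at (p, q) = (-0.800000, -0.625000), (dp/dtau, dq/dtau) = (2.000000, -1.250000); Gamma_ppp = 0.000000, Gamma_ppq = 0.000000, Gamma_pqq = 0.000000, Gamma_qpp = 0.000000, Gamma_qpq = 0.000000, Gamma_qqq = 0.000000; k1 = (2.000000, -1.250000, 0.000000, 0.000000)
  k2: at (p, q) = (-0.700000, -0.687500), (dp/dtau, dq/dtau) = (2.000000, -1.250000); Gamma_ppp = 0.000000, Gamma_ppq = 0.000000, Gamma_pqq = 0.000000, Gamma_qpp = 0.000000, Gamma_qpq = 0.000000, Gamma_qqq = 0.000000; k2 = (2.000000, -1.250000, 0.000000, 0.000000)
  k3: at (p, q) = (-0.700000, -0.687500), (dp/dtau, dq/dtau) = (2.000000, -1.250000); Gamma_ppp = 0.000000, Gamma_ppq = 0.000000, Gamma_pqq = 0.000000, Gamma_qpp = 0.000000, Gamma_qpq = 0.000000, Gamma_qqq = 0.000000; k3 = (2.000000, -1.250000, 0.000000, 0.000000)
  k4: at (p, q) = (-0.600000, -0.750000), (dp/dtau, dq/dtau) = (2.000000, -1.250000); Gamma_ppp = 0.000000, Gamma_ppq = 0.000000, Gamma_pqq = 0.000000, Gamma_qpp = 0.000000, Gamma_qpq = 0.000000, Gamma_qqq = 0.000000; k4 = (2.000000, -1.250000, 0.000000, 0.000000)
  Y <- Y + (h/6)(k1 + 2k2 + 2k3 + k4): p = -0.6000, q = -0.7500, dp/dtau = 2.0000, dq/dtau = -1.2500
step 3:
  k1: at (p, q) = (-0.600000, -0.750000), (dp/dtau, dq/dtau) = (2.000000, -1.250000); Gamma_ppp = 0.000000, Gamma_ppq = 0.000000, Gamma_pqq = 0.000000, Gamma_qpp = 0.000000, Gamma_qpq = 0.000000, Gamma_qqq = 0.000000; k1 = (2.000000, -1.250000, 0.000000, 0.000000)
  k2: at (p, q) = (-0.500000, -0.812500), (dp/dtau, dq/dtau) = (2.000000, -1.250000); Gamma_ppp = 0.000000, Gamma_ppq = 0.000000, Gamma_pqq = 0.000000, Gamma_qpp = 0.000000, Gamma_qpq = 0.000000, Gamma_qqq = 0.000000; k2 = (2.000000, -1.250000, 0.000000, 0.000000)
  k3: at (p, q) = (-0.500000, -0.812500), (dp/dtau, dq/dtau) = (2.000000, -1.250000); Gamma_ppp = 0.000000, Gamma_ppq = 0.000000, Gamma_pqq = 0.000000, Gamma_qpp = 0.000000, Gamma_qpq = 0.000000, Gamma_qqq = 0.000000; k3 = (2.000000, -1.250000, 0.000000, 0.000000)
  k4: at (p, q) = (-0.400000, -0.875000), (dp/dtau, dq/dtau) = (2.000000, -1.250000); Gamma_ppp = 0.000000, Gamma_ppq = 0.000000, Gamma_pqq = 0.000000, Gamma_qpp = 0.000000, Gamma_qpq = 0.000000, Gamma_qqq = 0.000000; k4 = (2.000000, -1.250000, 0.000000, 0.000000)
  Y <- Y + (h/6)(k1 + 2k2 + 2k3 + k4): p = -0.4000, q = -0.8750, dp/dtau = 2.0000, dq/dtau = -1.2500


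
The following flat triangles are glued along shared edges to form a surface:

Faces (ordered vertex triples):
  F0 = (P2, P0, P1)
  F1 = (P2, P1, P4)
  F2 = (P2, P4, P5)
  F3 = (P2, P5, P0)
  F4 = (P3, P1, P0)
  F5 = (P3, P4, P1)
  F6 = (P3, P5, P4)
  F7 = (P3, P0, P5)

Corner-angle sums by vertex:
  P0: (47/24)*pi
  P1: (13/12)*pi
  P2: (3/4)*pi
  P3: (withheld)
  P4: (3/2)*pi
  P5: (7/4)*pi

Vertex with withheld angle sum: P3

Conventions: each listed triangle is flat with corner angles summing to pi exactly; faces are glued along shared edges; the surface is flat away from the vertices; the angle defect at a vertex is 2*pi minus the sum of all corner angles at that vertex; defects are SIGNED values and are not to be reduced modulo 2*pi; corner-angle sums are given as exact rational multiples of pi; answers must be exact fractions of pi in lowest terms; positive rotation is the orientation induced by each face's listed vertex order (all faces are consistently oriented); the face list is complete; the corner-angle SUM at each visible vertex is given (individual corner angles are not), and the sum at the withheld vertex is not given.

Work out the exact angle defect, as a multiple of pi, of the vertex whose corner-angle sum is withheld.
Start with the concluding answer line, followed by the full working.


Answer: defect(P3) = (25/24)*pi

V = 6, E = 12, F = 8; chi = V - E + F = 2
Gauss-Bonnet: total defect = 2*pi*chi = 4*pi; visible defects sum to (71/24)*pi


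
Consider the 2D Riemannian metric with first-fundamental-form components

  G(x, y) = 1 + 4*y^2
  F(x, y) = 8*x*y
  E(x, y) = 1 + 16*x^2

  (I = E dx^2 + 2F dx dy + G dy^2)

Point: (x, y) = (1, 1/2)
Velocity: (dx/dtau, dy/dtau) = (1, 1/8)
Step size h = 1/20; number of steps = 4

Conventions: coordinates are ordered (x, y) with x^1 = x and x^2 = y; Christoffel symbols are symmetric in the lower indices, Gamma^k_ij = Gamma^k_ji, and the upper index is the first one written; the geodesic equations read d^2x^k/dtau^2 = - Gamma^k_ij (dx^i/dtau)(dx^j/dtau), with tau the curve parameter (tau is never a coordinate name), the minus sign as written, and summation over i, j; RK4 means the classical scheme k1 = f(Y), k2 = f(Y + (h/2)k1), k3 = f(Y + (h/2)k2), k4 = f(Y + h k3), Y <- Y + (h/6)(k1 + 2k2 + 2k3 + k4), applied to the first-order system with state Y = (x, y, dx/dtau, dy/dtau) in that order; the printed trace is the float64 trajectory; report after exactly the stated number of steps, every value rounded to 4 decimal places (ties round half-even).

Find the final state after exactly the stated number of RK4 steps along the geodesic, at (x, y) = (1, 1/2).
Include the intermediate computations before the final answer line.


f(Y) = (dx/dtau, dy/dtau, -Gamma^x_ij Y'^i Y'^j, -Gamma^y_ij Y'^i Y'^j) with the Gammas evaluated at the stage position; h = 0.050000; intermediate values shown to 6 dp
step 0: x = 1.0000, y = 0.5000, dx/dtau = 1.0000, dy/dtau = 0.1250
step 1:
  k1: at (x, y) = (1.000000, 0.500000), (dx/dtau, dy/dtau) = (1.000000, 0.125000); Gamma_xxx = 0.888889, Gamma_xxy = 0.000000, Gamma_xyy = 0.444444, Gamma_yxx = 0.222222, Gamma_yxy = 0.000000, Gamma_yyy = 0.111111; k1 = (1.000000, 0.125000, -0.895833, -0.223958)
  k2: at (x, y) = (1.025000, 0.503125), (dx/dtau, dy/dtau) = (0.977604, 0.119401); Gamma_xxx = 0.871296, Gamma_xxy = 0.000000, Gamma_xyy = 0.435648, Gamma_yxx = 0.213839, Gamma_yxy = 0.000000, Gamma_yyy = 0.106920; k2 = (0.977604, 0.119401, -0.838917, -0.205893)
  k3: at (x, y) = (1.024440, 0.502985), (dx/dtau, dy/dtau) = (0.979027, 0.119853); Gamma_xxx = 0.871696, Gamma_xxy = 0.000000, Gamma_xyy = 0.435848, Gamma_yxx = 0.213995, Gamma_yxy = 0.000000, Gamma_yyy = 0.106998; k3 = (0.979027, 0.119853, -0.841776, -0.206650)
  k4: at (x, y) = (1.048951, 0.505993), (dx/dtau, dy/dtau) = (0.957911, 0.114668); Gamma_xxx = 0.855026, Gamma_xxy = 0.000000, Gamma_xyy = 0.427513, Gamma_yxx = 0.206224, Gamma_yxy = 0.000000, Gamma_yyy = 0.103112; k4 = (0.957911, 0.114668, -0.790188, -0.190585)
  Y <- Y + (h/6)(k1 + 2k2 + 2k3 + k4): x = 1.0489, y = 0.5060, dx/dtau = 0.9579, dy/dtau = 0.1147
step 2:
  k1: at (x, y) = (1.048926, 0.505985), (dx/dtau, dy/dtau) = (0.957938, 0.114670); Gamma_xxx = 0.855044, Gamma_xxy = 0.000000, Gamma_xyy = 0.427522, Gamma_yxx = 0.206229, Gamma_yxy = 0.000000, Gamma_yyy = 0.103115; k1 = (0.957938, 0.114670, -0.790249, -0.190601)
  k2: at (x, y) = (1.072875, 0.508852), (dx/dtau, dy/dtau) = (0.938182, 0.109905); Gamma_xxx = 0.839303, Gamma_xxy = 0.000000, Gamma_xyy = 0.419651, Gamma_yxx = 0.199036, Gamma_yxy = 0.000000, Gamma_yyy = 0.099518; k2 = (0.938182, 0.109905, -0.743811, -0.176390)
  k3: at (x, y) = (1.072381, 0.508732), (dx/dtau, dy/dtau) = (0.939343, 0.110260); Gamma_xxx = 0.839632, Gamma_xxy = 0.000000, Gamma_xyy = 0.419816, Gamma_yxx = 0.199159, Gamma_yxy = 0.000000, Gamma_yyy = 0.099579; k3 = (0.939343, 0.110260, -0.745966, -0.176941)
  k4: at (x, y) = (1.095894, 0.511498), (dx/dtau, dy/dtau) = (0.920640, 0.105823); Gamma_xxx = 0.824668, Gamma_xxy = 0.000000, Gamma_xyy = 0.412334, Gamma_yxx = 0.192453, Gamma_yxy = 0.000000, Gamma_yyy = 0.096226; k4 = (0.920640, 0.105823, -0.703588, -0.164196)
  Y <- Y + (h/6)(k1 + 2k2 + 2k3 + k4): x = 1.0959, y = 0.5115, dx/dtau = 0.9207, dy/dtau = 0.1058
step 3:
  k1: at (x, y) = (1.095873, 0.511492), (dx/dtau, dy/dtau) = (0.920660, 0.105824); Gamma_xxx = 0.824682, Gamma_xxy = 0.000000, Gamma_xyy = 0.412341, Gamma_yxx = 0.192457, Gamma_yxy = 0.000000, Gamma_yyy = 0.096229; k1 = (0.920660, 0.105824, -0.703630, -0.164207)
  k2: at (x, y) = (1.118890, 0.514137), (dx/dtau, dy/dtau) = (0.903069, 0.101719); Gamma_xxx = 0.810497, Gamma_xxy = 0.000000, Gamma_xyy = 0.405248, Gamma_yxx = 0.186214, Gamma_yxy = 0.000000, Gamma_yyy = 0.093107; k2 = (0.903069, 0.101719, -0.665181, -0.152827)
  k3: at (x, y) = (1.118450, 0.514035), (dx/dtau, dy/dtau) = (0.904030, 0.102004); Gamma_xxx = 0.810772, Gamma_xxy = 0.000000, Gamma_xyy = 0.405386, Gamma_yxx = 0.186313, Gamma_yxy = 0.000000, Gamma_yyy = 0.093157; k3 = (0.904030, 0.102004, -0.666838, -0.153238)
  k4: at (x, y) = (1.141075, 0.516592), (dx/dtau, dy/dtau) = (0.887318, 0.098162); Gamma_xxx = 0.797247, Gamma_xxy = 0.000000, Gamma_xyy = 0.398624, Gamma_yxx = 0.180466, Gamma_yxy = 0.000000, Gamma_yyy = 0.090233; k4 = (0.887318, 0.098162, -0.631540, -0.142957)
  Y <- Y + (h/6)(k1 + 2k2 + 2k3 + k4): x = 1.1411, y = 0.5166, dx/dtau = 0.8873, dy/dtau = 0.0982
step 4:
  k1: at (x, y) = (1.141058, 0.516587), (dx/dtau, dy/dtau) = (0.887333, 0.098163); Gamma_xxx = 0.797257, Gamma_xxy = 0.000000, Gamma_xyy = 0.398629, Gamma_yxx = 0.180470, Gamma_yxy = 0.000000, Gamma_yyy = 0.090235; k1 = (0.887333, 0.098163, -0.631570, -0.142964)
  k2: at (x, y) = (1.163241, 0.519041), (dx/dtau, dy/dtau) = (0.871544, 0.094589); Gamma_xxx = 0.784394, Gamma_xxy = 0.000000, Gamma_xyy = 0.392197, Gamma_yxx = 0.174999, Gamma_yxy = 0.000000, Gamma_yyy = 0.087500; k2 = (0.871544, 0.094589, -0.599326, -0.133710)
  k3: at (x, y) = (1.162847, 0.518952), (dx/dtau, dy/dtau) = (0.872350, 0.094821); Gamma_xxx = 0.784626, Gamma_xxy = 0.000000, Gamma_xyy = 0.392313, Gamma_yxx = 0.175080, Gamma_yxy = 0.000000, Gamma_yyy = 0.087540; k3 = (0.872350, 0.094821, -0.600623, -0.134022)
  k4: at (x, y) = (1.184676, 0.521328), (dx/dtau, dy/dtau) = (0.857302, 0.091462); Gamma_xxx = 0.772328, Gamma_xxy = 0.000000, Gamma_xyy = 0.386164, Gamma_yxx = 0.169935, Gamma_yxy = 0.000000, Gamma_yyy = 0.084968; k4 = (0.857302, 0.091462, -0.570866, -0.125608)
  Y <- Y + (h/6)(k1 + 2k2 + 2k3 + k4): x = 1.1847, y = 0.5213, dx/dtau = 0.8573, dy/dtau = 0.0915

Answer: x = 1.1847, y = 0.5213, dx/dtau = 0.8573, dy/dtau = 0.0915


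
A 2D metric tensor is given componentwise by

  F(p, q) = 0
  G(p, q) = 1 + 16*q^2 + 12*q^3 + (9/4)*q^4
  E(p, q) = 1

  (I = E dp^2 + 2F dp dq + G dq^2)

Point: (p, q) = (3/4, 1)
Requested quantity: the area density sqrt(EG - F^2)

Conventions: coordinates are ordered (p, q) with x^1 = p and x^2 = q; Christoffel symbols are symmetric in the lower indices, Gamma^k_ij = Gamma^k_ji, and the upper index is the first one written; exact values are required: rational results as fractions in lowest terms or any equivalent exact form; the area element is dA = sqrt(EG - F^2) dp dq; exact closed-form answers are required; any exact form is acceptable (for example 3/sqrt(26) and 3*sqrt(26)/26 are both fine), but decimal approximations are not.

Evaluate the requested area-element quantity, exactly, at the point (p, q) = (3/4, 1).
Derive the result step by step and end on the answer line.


E = 1, F = 0, G = 125/4; EG - F^2 = 125/4

Answer: sqrt(EG - F^2) = 5*sqrt(5)/2


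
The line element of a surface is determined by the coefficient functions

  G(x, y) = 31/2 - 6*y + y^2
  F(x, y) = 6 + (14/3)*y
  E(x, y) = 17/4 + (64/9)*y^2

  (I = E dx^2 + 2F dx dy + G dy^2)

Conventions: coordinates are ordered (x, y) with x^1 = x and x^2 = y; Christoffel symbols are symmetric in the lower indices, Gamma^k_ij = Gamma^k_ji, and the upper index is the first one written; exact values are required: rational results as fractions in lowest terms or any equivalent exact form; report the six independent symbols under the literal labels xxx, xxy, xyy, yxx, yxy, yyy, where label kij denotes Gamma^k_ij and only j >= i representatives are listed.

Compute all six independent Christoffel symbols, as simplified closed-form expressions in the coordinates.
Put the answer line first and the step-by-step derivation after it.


Answer: Gamma_xxx = (7168*y^2 + 9216*y)/(1536*y^4 - 9216*y^3 + 20022*y^2 - 17604*y + 6453), Gamma_xxy = (512*y^3 - 3072*y^2 + 7936*y)/(512*y^4 - 3072*y^3 + 6674*y^2 - 5868*y + 2151), Gamma_xyy = (6504 - 1440*y)/(512*y^4 - 3072*y^3 + 6674*y^2 - 5868*y + 2151), Gamma_yxx = (-32768*y^3 - 19584*y)/(4608*y^4 - 27648*y^3 + 60066*y^2 - 52812*y + 19359), Gamma_yxy = (-7168*y^2 - 9216*y)/(1536*y^4 - 9216*y^3 + 20022*y^2 - 17604*y + 6453), Gamma_yyy = (512*y^3 - 1536*y^2 - 1262*y - 2934)/(512*y^4 - 3072*y^3 + 6674*y^2 - 5868*y + 2151)

E = 17/4 + (64/9)*y^2; F = 6 + (14/3)*y; G = 31/2 - 6*y + y^2
Gamma^k_ij = (1/2) g^{kl} (d_i g_jl + d_j g_il - d_l g_ij), with g^inv = (1/(EG-F^2)) [[G, -F], [-F, E]]
first partials: E_x = 0, E_y = (128/9)*y, F_x = 0, F_y = 14/3, G_x = 0, G_y = -6 + 2*y
D = EG - F^2 = 239/8 - (163/2)*y + (3337/36)*y^2 - (128/3)*y^3 + (64/9)*y^4
expanded: Gamma^x_xx = (G E_x - 2F F_x + F E_y)/(2D), Gamma^x_xy = (G E_y - F G_x)/(2D), Gamma^x_yy = (2G F_y - G G_x - F G_y)/(2D), Gamma^y_xx = (2E F_x - E E_y - F E_x)/(2D), Gamma^y_xy = (E G_x - F E_y)/(2D), Gamma^y_yy = (E G_y - 2F F_y + F G_x)/(2D); substitute and cancel common factors


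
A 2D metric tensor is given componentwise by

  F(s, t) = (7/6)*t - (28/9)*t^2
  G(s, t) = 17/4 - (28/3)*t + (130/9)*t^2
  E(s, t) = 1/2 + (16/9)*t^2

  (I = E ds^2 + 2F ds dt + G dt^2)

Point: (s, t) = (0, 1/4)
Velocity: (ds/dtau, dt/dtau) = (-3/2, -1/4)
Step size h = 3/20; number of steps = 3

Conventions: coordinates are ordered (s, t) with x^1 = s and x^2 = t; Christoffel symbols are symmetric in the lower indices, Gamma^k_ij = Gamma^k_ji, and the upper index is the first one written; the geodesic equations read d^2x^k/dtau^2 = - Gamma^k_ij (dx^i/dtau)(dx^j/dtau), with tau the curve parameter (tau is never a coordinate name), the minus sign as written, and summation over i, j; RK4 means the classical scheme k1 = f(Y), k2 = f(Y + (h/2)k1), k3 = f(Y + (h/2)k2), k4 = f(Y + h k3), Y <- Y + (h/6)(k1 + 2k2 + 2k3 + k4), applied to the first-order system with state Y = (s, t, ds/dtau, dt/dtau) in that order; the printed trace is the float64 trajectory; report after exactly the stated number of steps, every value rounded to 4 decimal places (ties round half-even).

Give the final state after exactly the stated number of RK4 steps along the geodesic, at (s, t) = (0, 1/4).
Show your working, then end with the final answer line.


f(Y) = (ds/dtau, dt/dtau, -Gamma^s_ij Y'^i Y'^j, -Gamma^t_ij Y'^i Y'^j) with the Gammas evaluated at the stage position; h = 0.150000; intermediate values shown to 6 dp
step 0: s = 0.0000, t = 0.2500, ds/dtau = -1.5000, dt/dtau = -0.2500
step 1:
  k1: at (s, t) = (0.000000, 0.250000), (ds/dtau, dt/dtau) = (-1.500000, -0.250000); Gamma_sss = 0.025217, Gamma_sst = 0.731284, Gamma_stt = -0.579984, Gamma_tss = -0.158505, Gamma_tst = -0.025217, Gamma_ttt = -0.354385; k1 = (-1.500000, -0.250000, -0.568952, 0.397698)
  k2: at (s, t) = (-0.112500, 0.231250), (ds/dtau, dt/dtau) = (-1.542671, -0.220173); Gamma_sss = 0.025104, Gamma_sst = 0.695225, Gamma_stt = -0.379358, Gamma_tss = -0.144446, Gamma_tst = -0.025104, Gamma_ttt = -0.449409; k2 = (-1.542671, -0.220173, -0.513626, 0.382595)
  k3: at (s, t) = (-0.115700, 0.233487), (ds/dtau, dt/dtau) = (-1.538522, -0.221305); Gamma_sss = 0.025165, Gamma_sst = 0.699720, Gamma_stt = -0.403898, Gamma_tss = -0.146130, Gamma_tst = -0.025165, Gamma_ttt = -0.438226; k3 = (-1.538522, -0.221305, -0.516271, 0.384496)
  k4: at (s, t) = (-0.230778, 0.216804), (ds/dtau, dt/dtau) = (-1.577441, -0.192326); Gamma_sss = 0.024420, Gamma_sst = 0.664942, Gamma_stt = -0.217309, Gamma_tss = -0.133555, Gamma_tst = -0.024420, Gamma_ttt = -0.520356; k4 = (-1.577441, -0.192326, -0.456190, 0.366392)
  Y <- Y + (h/6)(k1 + 2k2 + 2k3 + k4): s = -0.2310, t = 0.2169, ds/dtau = -1.5771, dt/dtau = -0.1925
step 2:
  k1: at (s, t) = (-0.230996, 0.216868), (ds/dtau, dt/dtau) = (-1.577123, -0.192543); Gamma_sss = 0.024424, Gamma_sst = 0.665080, Gamma_stt = -0.218037, Gamma_tss = -0.133603, Gamma_tst = -0.024424, Gamma_ttt = -0.520048; k1 = (-1.577123, -0.192543, -0.456590, 0.366426)
  k2: at (s, t) = (-0.349280, 0.202427), (ds/dtau, dt/dtau) = (-1.611368, -0.165061); Gamma_sss = 0.023287, Gamma_sst = 0.632632, Gamma_stt = -0.050510, Gamma_tss = -0.122741, Gamma_tst = -0.023287, Gamma_ttt = -0.588379; k2 = (-1.611368, -0.165061, -0.395615, 0.347116)
  k3: at (s, t) = (-0.351848, 0.204488), (ds/dtau, dt/dtau) = (-1.606795, -0.166509); Gamma_sss = 0.023475, Gamma_sst = 0.637396, Gamma_stt = -0.074726, Gamma_tss = -0.124287, Gamma_tst = -0.023475, Gamma_ttt = -0.578806; k3 = (-1.606795, -0.166509, -0.399601, 0.349492)
  k4: at (s, t) = (-0.472015, 0.191892), (ds/dtau, dt/dtau) = (-1.637064, -0.140119); Gamma_sss = 0.022207, Gamma_sst = 0.607588, Gamma_stt = 0.074683, Gamma_tss = -0.114871, Gamma_tst = -0.022207, Gamma_ttt = -0.636287; k4 = (-1.637064, -0.140119, -0.339723, 0.330533)
  Y <- Y + (h/6)(k1 + 2k2 + 2k3 + k4): s = -0.4723, t = 0.1920, ds/dtau = -1.6368, dt/dtau = -0.1403
step 3:
  k1: at (s, t) = (-0.472258, 0.191973), (ds/dtau, dt/dtau) = (-1.636792, -0.140289); Gamma_sss = 0.022216, Gamma_sst = 0.607786, Gamma_stt = 0.073709, Gamma_tss = -0.114932, Gamma_tst = -0.022216, Gamma_ttt = -0.635924; k1 = (-1.636792, -0.140289, -0.340093, 0.330631)
  k2: at (s, t) = (-0.595018, 0.181451), (ds/dtau, dt/dtau) = (-1.662299, -0.115491); Gamma_sss = 0.020960, Gamma_sst = 0.581649, Gamma_stt = 0.200787, Gamma_tss = -0.107146, Gamma_tst = -0.020960, Gamma_ttt = -0.681933; k2 = (-1.662299, -0.115491, -0.283928, 0.313214)
  k3: at (s, t) = (-0.596931, 0.183311), (ds/dtau, dt/dtau) = (-1.658087, -0.116798); Gamma_sss = 0.021194, Gamma_sst = 0.586351, Gamma_stt = 0.178191, Gamma_tss = -0.108516, Gamma_tst = -0.021194, Gamma_ttt = -0.673943; k3 = (-1.658087, -0.116798, -0.287804, 0.315740)
  k4: at (s, t) = (-0.720971, 0.174453), (ds/dtau, dt/dtau) = (-1.679963, -0.092928); Gamma_sss = 0.020040, Gamma_sst = 0.563648, Gamma_stt = 0.286256, Gamma_tss = -0.102020, Gamma_tst = -0.020040, Gamma_ttt = -0.711428; k4 = (-1.679963, -0.092928, -0.235019, 0.300328)
  Y <- Y + (h/6)(k1 + 2k2 + 2k3 + k4): s = -0.7212, t = 0.1745, ds/dtau = -1.6798, dt/dtau = -0.0931

Answer: s = -0.7212, t = 0.1745, ds/dtau = -1.6798, dt/dtau = -0.0931
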